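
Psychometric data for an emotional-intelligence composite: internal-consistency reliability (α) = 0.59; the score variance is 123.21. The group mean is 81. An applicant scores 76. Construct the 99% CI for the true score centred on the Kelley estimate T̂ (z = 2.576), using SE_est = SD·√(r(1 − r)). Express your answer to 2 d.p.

[63.99, 92.11]

σ = 123.21^(1/2) = 11.1000
T̂ = r·X + (1 − r)·M = 0.5900·76 + 0.4100·81 = 44.8400 + 33.2100 ≈ 78.0500
SE_est = 11.1000·√(0.5900·0.4100) ≈ 5.4593
99% CI: 78.0500 ± 14.0633 ≈ (63.9867, 92.1133)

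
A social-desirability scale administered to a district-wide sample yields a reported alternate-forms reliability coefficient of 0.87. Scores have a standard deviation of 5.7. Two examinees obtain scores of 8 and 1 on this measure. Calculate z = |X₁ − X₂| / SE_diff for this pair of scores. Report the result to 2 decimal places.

SEM = 5.70000×√(1 − 0.87000) ≈ 2.05516
SE_diff = √2 × SEM ≈ 2.90644
z = |8 − 1| / 2.90644 = 7 / 2.90644 ≈ 2.40844

2.41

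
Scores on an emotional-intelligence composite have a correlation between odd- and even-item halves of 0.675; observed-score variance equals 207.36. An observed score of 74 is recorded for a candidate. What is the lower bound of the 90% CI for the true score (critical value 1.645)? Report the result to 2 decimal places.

SD = √207.36 ≈ 14.40000
r_full = 2·0.675 / (1 + 0.675) ≈ 0.80597
SEM = 14.40000 × √(1 − 0.80597) = 14.40000 × √0.19403 ≈ 14.40000 × 0.44049 ≈ 6.34303
Margin = 1.645 × 6.34303 ≈ 10.43428
Lower bound: 74 − 10.43428 = 63.56572

63.57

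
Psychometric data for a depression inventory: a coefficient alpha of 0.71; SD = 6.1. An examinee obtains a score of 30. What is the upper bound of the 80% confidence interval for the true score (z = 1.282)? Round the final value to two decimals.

34.21

The standard error of measurement is 6.100·√(1 − 0.710) ≃ 6.100·0.539 ≃ 3.285.
1.282 · SEM ≃ 4.211
Upper bound: 30 + 4.211 = 34.211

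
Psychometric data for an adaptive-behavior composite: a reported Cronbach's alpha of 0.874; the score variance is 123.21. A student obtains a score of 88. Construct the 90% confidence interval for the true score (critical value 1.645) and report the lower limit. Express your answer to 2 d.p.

81.52

σ = 123.21^(1/2) = 11.1000
SEM = 11.1000·√(1 − 0.8740) ≈ 3.9401
Half-width = 1.645·3.9401 ≈ 6.4815
Lower limit = 88 − 6.4815 ≈ 81.5185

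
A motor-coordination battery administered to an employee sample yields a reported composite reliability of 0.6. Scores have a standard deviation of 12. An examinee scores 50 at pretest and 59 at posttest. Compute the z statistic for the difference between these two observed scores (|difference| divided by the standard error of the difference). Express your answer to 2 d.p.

0.84

SEM = 12.000·√(1 − 0.600) ≈ 7.589
Standard error of the difference = 7.589·√2 ≈ 10.733
z = 9 / 10.733 ≈ 0.839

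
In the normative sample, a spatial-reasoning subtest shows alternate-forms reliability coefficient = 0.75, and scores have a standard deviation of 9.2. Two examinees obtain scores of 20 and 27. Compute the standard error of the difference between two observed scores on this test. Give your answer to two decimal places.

SEM = 9.2000*√(1 − 0.7500) ≃ 4.6000
SE_diff = SEM * √2 ≃ 4.6000 * 1.4142 ≃ 6.5054

6.51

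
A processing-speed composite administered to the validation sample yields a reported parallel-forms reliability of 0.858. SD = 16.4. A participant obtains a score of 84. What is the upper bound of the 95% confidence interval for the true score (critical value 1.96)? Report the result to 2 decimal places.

96.11

SEM = 16.400*√(1 − 0.858) ≈ 6.180
Margin = 1.96 * 6.180 ≈ 12.113
Upper bound: 84 + 12.113 = 96.113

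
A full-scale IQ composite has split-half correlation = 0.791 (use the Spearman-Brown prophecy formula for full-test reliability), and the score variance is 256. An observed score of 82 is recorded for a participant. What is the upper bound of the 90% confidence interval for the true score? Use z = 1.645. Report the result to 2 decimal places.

90.99

SD = √256 = 16.000
Full-length reliability (Spearman-Brown) = 2(0.791)/(1+0.791) ≈ 0.883
SEM = 16.000*√(1 − 0.883) ≈ 5.466
Margin = 1.645 * 5.466 ≈ 8.991
Upper bound: 82 + 8.991 = 90.991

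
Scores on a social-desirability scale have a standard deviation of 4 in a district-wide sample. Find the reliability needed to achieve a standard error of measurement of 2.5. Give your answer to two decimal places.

Required reliability = 1 − (SEM/SD)² = 1 − 0.3906 ≈ 0.6094

0.61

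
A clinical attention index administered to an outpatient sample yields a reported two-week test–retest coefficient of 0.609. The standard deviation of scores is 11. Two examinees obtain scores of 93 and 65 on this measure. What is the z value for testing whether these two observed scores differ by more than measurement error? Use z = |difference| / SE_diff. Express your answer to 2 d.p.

2.88

SEM = 11.0000*√(1 − 0.6090) ≈ 6.8783
Standard error of the difference = 6.8783·√2 ≈ 9.7274
z = 28 / 9.7274 ≈ 2.8785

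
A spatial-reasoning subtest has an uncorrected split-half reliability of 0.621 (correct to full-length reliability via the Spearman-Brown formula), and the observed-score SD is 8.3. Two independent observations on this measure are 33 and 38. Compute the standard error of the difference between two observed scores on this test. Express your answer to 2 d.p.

5.68

Spearman-Brown: r = 2(0.621) / (1 + 0.621) = 1.2420 / 1.6210 ≃ 0.7662
SEM = 8.3000·√(1 − 0.7662) ≃ 4.0133
Standard error of the difference = 4.0133·√2 ≃ 5.6757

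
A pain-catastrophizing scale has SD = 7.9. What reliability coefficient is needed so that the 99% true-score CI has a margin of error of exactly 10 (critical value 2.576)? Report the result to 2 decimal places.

SEM needed = half-width / z = 10/2.576 ≈ 3.8820
Required reliability = 1 − (SEM/SD)² = 1 − 0.2415 ≈ 0.7585

0.76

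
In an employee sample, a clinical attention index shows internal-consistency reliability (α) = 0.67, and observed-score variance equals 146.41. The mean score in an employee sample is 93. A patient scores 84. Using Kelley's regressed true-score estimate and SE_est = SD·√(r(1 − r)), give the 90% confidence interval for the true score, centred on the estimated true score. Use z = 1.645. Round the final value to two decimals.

[77.61, 96.33]

SD = √146.41 ≈ 12.1000
T̂ = r·X + (1 − r)·M = 0.6700·84 + 0.3300·93 = 56.2800 + 30.6900 ≈ 86.9700
SE_est = 12.1000·√(0.6700·0.3300) ≈ 5.6896
90% CI: 86.9700 ± 9.3593 ≈ (77.6107, 96.3293)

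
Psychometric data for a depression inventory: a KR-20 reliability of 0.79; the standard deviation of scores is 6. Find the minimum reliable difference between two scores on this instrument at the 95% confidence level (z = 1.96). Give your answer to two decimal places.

7.62

The standard error of measurement is 6.0000*√(1 − 0.7900) ≈ 6.0000*0.4583 ≈ 2.7495.
Standard error of the difference = 2.7495·√2 ≈ 3.8884
Minimum reliable difference = 1.96 * SE_diff ≈ 1.96 * 3.8884 ≈ 7.6214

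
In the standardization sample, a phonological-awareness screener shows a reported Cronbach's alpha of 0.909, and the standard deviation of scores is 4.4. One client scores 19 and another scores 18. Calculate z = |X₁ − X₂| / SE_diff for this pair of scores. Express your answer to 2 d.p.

0.53

The standard error of measurement is 4.4000*√(1 − 0.9090) ≈ 4.4000*0.3017 ≈ 1.3273.
SE_diff = √2 * SEM ≈ 1.8771
z = 1 / 1.8771 ≈ 0.5327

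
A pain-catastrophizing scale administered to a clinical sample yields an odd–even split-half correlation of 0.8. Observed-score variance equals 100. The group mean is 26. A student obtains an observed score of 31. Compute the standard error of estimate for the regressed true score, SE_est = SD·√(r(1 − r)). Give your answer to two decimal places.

SD = √100 ≈ 10.000
Spearman-Brown: r = 2(0.8) / (1 + 0.8) = 1.600 / 1.800 ≈ 0.889
SE_est = SD × √(r(1 − r)) = 10.000 × √0.099 ≈ 10.000 × 0.314 ≈ 3.143

3.14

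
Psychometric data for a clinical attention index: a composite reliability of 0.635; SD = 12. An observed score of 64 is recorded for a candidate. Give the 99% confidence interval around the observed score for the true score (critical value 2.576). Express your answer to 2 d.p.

[45.32, 82.68]

The standard error of measurement is 12.0000·√(1 − 0.6350) ≈ 12.0000·0.6042 ≈ 7.2498.
2.576 · SEM ≈ 18.6756
Interval: (45.3244, 82.6756)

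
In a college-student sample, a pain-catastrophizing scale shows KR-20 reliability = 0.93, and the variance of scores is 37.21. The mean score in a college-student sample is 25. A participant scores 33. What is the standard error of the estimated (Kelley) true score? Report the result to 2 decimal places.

σ = 37.21^(1/2) = 6.1000
SE_est = 6.1000·√[r(1 − r)] ≈ 1.5564

1.56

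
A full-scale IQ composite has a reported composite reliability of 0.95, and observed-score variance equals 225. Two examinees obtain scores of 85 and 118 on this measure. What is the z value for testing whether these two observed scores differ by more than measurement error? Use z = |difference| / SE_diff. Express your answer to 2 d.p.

σ = 225^(1/2) = 15.00000
SEM = 15.00000 * √(1 − 0.95000) = 15.00000 * √0.05000 ≈ 15.00000 * 0.22361 ≈ 3.35410
Standard error of the difference = 3.35410·√2 ≈ 4.74342
z = |85 − 118| / 4.74342 = 33 / 4.74342 ≈ 6.95701

6.96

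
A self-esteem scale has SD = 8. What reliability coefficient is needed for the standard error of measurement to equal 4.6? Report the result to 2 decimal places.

0.67

r = 1 − (SEM / SD)² = 1 − (4.600 / 8)² ≈ 1 − 0.331 ≈ 0.669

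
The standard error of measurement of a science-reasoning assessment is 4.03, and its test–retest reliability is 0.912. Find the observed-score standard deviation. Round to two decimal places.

SD = 4.03 / √(1 − 0.912) ≃ 13.585

13.59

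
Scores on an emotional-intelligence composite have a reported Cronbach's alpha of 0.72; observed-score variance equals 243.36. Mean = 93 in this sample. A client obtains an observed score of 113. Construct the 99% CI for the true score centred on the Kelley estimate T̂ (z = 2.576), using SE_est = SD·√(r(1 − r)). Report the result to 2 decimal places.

[89.36, 125.44]

SD = √243.36 = 15.600
T̂ = r·X + (1 − r)·M = 0.720×113 + 0.280×93 = 81.360 + 26.040 ≈ 107.400
SE_est = SD × √(r(1 − r)) = 15.600 × √0.202 ≈ 15.600 × 0.449 ≈ 7.004
99% CI: 107.400 ± 18.043 ≈ (89.357, 125.443)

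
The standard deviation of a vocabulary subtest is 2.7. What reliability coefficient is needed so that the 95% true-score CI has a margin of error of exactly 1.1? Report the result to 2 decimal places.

Required SEM = 1.1 / 1.96 ≃ 0.561
Required reliability = 1 − (SEM/SD)² = 1 − 0.043 ≃ 0.957

0.96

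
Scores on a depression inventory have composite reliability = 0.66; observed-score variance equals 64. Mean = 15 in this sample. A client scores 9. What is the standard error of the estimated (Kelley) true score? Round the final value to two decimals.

3.79

SD = √64 = 8.0000
SE_est = SD * √(r(1 − r)) = 8.0000 * √0.2244 ≈ 8.0000 * 0.4737 ≈ 3.7897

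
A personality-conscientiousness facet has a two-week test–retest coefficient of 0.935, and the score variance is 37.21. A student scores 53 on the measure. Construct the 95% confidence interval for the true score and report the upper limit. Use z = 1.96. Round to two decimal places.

σ = 37.21^(1/2) = 6.10000
The standard error of measurement is 6.10000×√(1 − 0.93500) ≈ 6.10000×0.25495 ≈ 1.55520.
1.96 × SEM ≈ 3.04819
Upper limit = 53 + 3.04819 ≈ 56.04819

56.05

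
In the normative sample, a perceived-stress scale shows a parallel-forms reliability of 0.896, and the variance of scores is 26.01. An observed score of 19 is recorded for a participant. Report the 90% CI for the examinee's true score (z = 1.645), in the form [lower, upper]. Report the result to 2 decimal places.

SD = √26.01 ≃ 5.100
SEM = 5.100 · √(1 − 0.896) = 5.100 · √0.104 ≃ 5.100 · 0.322 ≃ 1.645
1.645 · SEM ≃ 2.706
CI = 19 ± 2.706 → [16.294, 21.706]

[16.29, 21.71]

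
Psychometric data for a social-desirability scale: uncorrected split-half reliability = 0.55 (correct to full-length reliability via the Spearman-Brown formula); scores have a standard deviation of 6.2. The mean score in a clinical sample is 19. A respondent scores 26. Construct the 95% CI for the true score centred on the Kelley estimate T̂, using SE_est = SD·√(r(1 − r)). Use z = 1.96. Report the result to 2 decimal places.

[18.45, 29.48]

r_full = 2·0.55 / (1 + 0.55) ≈ 0.7097
T̂ = 0.7097(26) + 0.2903(19) ≈ 23.9677
SE_est = SD × √(r(1 − r)) = 6.2000 × √0.2060 ≈ 6.2000 × 0.4539 ≈ 2.8142
95% CI: 23.9677 ± 5.5159 ≈ (18.4518, 29.4837)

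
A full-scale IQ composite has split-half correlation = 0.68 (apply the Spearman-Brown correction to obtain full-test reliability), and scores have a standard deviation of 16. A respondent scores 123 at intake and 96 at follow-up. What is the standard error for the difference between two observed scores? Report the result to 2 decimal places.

Full-length reliability (Spearman-Brown) = 2(0.68)/(1+0.68) ≈ 0.810
SEM = 16.000 · √(1 − 0.810) = 16.000 · √0.190 ≈ 16.000 · 0.436 ≈ 6.983
Standard error of the difference = 6.983·√2 ≈ 9.875

9.88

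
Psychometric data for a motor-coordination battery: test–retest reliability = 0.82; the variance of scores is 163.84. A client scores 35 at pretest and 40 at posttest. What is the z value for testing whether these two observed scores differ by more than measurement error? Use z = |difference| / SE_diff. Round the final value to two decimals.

0.65

σ = 163.84^(1/2) = 12.800
SEM = 12.800 * √(1 − 0.820) = 12.800 * √0.180 ≃ 12.800 * 0.424 ≃ 5.431
SE_diff = √2 * SEM ≃ 7.680
z = 5 / 7.680 ≃ 0.651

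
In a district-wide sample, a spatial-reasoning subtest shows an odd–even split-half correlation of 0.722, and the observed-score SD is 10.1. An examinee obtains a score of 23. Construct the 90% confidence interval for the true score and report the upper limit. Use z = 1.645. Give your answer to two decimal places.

29.68

Spearman-Brown: r = 2(0.722) / (1 + 0.722) = 1.4440 / 1.7220 ≈ 0.8386
SEM = 10.1000·√(1 − 0.8386) ≈ 4.0581
Margin = 1.645 · 4.0581 ≈ 6.6756
Upper limit = 23 + 6.6756 ≈ 29.6756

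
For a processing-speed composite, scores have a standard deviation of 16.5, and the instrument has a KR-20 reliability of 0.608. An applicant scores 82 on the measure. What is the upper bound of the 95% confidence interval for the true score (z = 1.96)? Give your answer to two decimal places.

102.25

SEM = 16.5000 * √(1 − 0.6080) = 16.5000 * √0.3920 ≃ 16.5000 * 0.6261 ≃ 10.3306
Margin = 1.96 * 10.3306 ≃ 20.2480
Upper bound: 82 + 20.2480 = 102.2480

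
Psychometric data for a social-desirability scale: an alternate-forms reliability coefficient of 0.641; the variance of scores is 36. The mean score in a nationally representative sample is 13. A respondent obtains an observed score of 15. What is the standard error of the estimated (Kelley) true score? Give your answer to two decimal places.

2.88

SD = √36 = 6.0000
SE_est = 6.0000·√[r(1 − r)] ≃ 2.8782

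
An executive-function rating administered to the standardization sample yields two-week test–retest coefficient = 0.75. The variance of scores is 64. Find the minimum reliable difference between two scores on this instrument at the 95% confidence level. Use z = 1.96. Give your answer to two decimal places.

SD = √64 ≈ 8.000
SEM = 8.000*√(1 − 0.750) ≈ 4.000
SE_diff = SEM * √2 ≈ 4.000 * 1.414 ≈ 5.657
Minimum reliable difference = 1.96 * SE_diff ≈ 1.96 * 5.657 ≈ 11.087

11.09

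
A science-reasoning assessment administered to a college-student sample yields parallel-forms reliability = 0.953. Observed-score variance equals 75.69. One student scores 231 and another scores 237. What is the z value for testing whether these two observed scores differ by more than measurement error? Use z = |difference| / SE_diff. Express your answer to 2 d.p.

2.25

σ = 75.69^(1/2) = 8.700
The standard error of measurement is 8.700·√(1 − 0.953) ≈ 8.700·0.217 ≈ 1.886.
Standard error of the difference = 1.886·√2 ≈ 2.667
z = 6 / 2.667 ≈ 2.249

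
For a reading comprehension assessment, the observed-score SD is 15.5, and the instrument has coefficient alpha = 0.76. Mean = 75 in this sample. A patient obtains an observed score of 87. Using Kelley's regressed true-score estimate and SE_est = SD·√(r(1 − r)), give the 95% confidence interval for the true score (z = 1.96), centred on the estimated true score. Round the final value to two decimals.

T̂ = r·X + (1 − r)·M = 0.7600·87 + 0.2400·75 = 66.1200 + 18.0000 ≈ 84.1200
SE_est = 15.5000·√[r(1 − r)] ≈ 6.6198
95% CI: 84.1200 ± 12.9748 ≈ (71.1452, 97.0948)

[71.15, 97.09]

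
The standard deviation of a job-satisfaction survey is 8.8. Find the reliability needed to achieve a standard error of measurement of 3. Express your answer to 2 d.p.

0.88

r = 1 − (SEM / SD)² = 1 − (3.0000 / 8.8)² ≃ 1 − 0.1162 ≃ 0.8838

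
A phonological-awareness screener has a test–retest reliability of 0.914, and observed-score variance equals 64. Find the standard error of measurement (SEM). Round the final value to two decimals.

σ = 64^(1/2) = 8.00000
SEM = 8.00000 * √(1 − 0.91400) = 8.00000 * √0.08600 ≈ 8.00000 * 0.29326 ≈ 2.34606

2.35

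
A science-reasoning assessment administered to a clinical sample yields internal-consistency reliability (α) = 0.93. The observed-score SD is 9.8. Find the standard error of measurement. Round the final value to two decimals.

2.59

SEM = 9.800 × √(1 − 0.930) = 9.800 × √0.070 ≈ 9.800 × 0.265 ≈ 2.593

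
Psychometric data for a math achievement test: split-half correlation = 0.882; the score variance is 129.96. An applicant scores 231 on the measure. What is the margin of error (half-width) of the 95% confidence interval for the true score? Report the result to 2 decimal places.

σ = 129.96^(1/2) = 11.40000
Full-length reliability (Spearman-Brown) = 2(0.882)/(1+0.882) ≈ 0.93730
SEM = 11.40000·√(1 − 0.93730) ≈ 2.85454
Margin = 1.96 · 2.85454 ≈ 5.59490

5.59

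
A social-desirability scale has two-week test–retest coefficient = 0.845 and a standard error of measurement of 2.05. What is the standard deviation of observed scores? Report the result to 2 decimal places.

SD = SEM / √(1 − r) = 2.05 / √0.1550 ≈ 2.05 / 0.3937 ≈ 5.2070

5.21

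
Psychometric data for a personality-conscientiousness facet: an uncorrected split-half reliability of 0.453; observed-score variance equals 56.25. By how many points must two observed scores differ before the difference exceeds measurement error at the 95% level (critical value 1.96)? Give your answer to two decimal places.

12.76

SD = √56.25 = 7.5000
r_full = 2·0.453 / (1 + 0.453) ≈ 0.6235
SEM = 7.5000 * √(1 − 0.6235) = 7.5000 * √0.3765 ≈ 7.5000 * 0.6136 ≈ 4.6017
SE_diff = √2 * SEM ≈ 6.5078
Minimum reliable difference = 1.96 * SE_diff ≈ 1.96 * 6.5078 ≈ 12.7554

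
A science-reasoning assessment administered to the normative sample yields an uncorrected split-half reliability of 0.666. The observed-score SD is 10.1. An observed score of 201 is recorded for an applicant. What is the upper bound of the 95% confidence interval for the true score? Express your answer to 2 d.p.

r_full = 2·0.666 / (1 + 0.666) ≃ 0.800
SEM = 10.100×√(1 − 0.800) ≃ 4.522
1.96 × SEM ≃ 8.864
Upper limit = 201 + 8.864 ≃ 209.864

209.86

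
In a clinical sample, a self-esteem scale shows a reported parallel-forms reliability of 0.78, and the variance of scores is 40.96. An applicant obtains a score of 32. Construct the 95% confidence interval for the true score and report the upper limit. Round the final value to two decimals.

37.88

SD = √40.96 = 6.40000
SEM = 6.40000 · √(1 − 0.78000) = 6.40000 · √0.22000 ≈ 6.40000 · 0.46904 ≈ 3.00187
1.96 · SEM ≈ 5.88366
Upper limit = 32 + 5.88366 ≈ 37.88366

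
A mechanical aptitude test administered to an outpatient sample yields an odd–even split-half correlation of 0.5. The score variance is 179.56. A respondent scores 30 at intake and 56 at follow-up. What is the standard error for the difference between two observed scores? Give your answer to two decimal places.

SD = √179.56 = 13.4000
Full-length reliability (Spearman-Brown) = 2(0.5)/(1+0.5) ≈ 0.6667
SEM = 13.4000×√(1 − 0.6667) ≈ 7.7365
Standard error of the difference = 7.7365·√2 ≈ 10.9411

10.94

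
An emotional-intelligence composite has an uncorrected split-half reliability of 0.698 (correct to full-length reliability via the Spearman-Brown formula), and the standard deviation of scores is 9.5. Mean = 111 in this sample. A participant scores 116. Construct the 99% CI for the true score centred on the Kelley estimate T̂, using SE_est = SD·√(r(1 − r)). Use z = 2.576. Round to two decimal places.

r_full = 2·0.698 / (1 + 0.698) ≈ 0.822
T̂ = 0.822(116) + 0.178(111) ≈ 115.111
SE_est = SD * √(r(1 − r)) = 9.500 * √0.146 ≈ 9.500 * 0.382 ≈ 3.633
CI = 115.111 ± 2.576 * 3.633 → [105.753, 124.469]

[105.75, 124.47]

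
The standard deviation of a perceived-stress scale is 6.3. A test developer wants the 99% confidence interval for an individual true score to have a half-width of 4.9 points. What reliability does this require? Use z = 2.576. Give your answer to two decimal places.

SEM needed = half-width / z = 4.9/2.576 ≃ 1.9022
r = 1 − (SEM / SD)² = 1 − (1.9022 / 6.3)² ≃ 1 − 0.0912 ≃ 0.9088

0.91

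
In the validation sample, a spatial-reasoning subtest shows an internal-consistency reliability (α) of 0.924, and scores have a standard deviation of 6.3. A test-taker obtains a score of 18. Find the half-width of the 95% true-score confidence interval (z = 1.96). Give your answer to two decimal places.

3.40

SEM = 6.30000 * √(1 − 0.92400) = 6.30000 * √0.07600 ≈ 6.30000 * 0.27568 ≈ 1.73679
Margin = 1.96 * 1.73679 ≈ 3.40411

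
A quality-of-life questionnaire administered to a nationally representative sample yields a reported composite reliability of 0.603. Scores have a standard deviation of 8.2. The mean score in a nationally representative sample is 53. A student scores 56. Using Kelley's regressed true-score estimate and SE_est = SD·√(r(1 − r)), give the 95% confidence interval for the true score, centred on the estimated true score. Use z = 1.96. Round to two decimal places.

Estimated true score = 0.60300×56 + (1 − 0.60300)×53 ≃ 54.80900
SE_est = SD × √(r(1 − r)) = 8.20000 × √0.23939 ≃ 8.20000 × 0.48928 ≃ 4.01206
95% CI: 54.80900 ± 7.86364 ≃ (46.94536, 62.67264)

[46.95, 62.67]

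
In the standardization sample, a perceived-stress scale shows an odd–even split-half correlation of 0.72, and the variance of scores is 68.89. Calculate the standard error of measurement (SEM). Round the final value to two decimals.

3.35

SD = √68.89 = 8.3000
r_full = 2·0.72 / (1 + 0.72) ≈ 0.8372
SEM = 8.3000 · √(1 − 0.8372) = 8.3000 · √0.1628 ≈ 8.3000 · 0.4035 ≈ 3.3488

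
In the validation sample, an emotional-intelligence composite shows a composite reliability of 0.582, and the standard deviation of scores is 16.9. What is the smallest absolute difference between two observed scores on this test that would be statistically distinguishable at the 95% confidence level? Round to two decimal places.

30.29

SEM = 16.900 * √(1 − 0.582) = 16.900 * √0.418 ≈ 16.900 * 0.647 ≈ 10.926
SE_diff = √2 * SEM ≈ 15.452
Smallest detectable difference = 1.96*15.452 ≈ 30.286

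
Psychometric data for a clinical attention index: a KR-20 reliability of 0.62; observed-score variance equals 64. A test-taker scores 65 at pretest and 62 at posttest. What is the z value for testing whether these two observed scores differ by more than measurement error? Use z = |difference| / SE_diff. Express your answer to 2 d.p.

σ = 64^(1/2) = 8.000
SEM = 8.000·√(1 − 0.620) ≈ 4.932
SE_diff = SEM · √2 ≈ 4.932 · 1.414 ≈ 6.974
z = 3 / 6.974 ≈ 0.430

0.43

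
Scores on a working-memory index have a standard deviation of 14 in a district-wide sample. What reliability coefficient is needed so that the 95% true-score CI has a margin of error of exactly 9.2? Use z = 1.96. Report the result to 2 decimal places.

SEM needed = half-width / z = 9.2/1.96 ≈ 4.6939
r = 1 − (4.6939/14)² ≈ 1 − 0.1124 ≈ 0.8876

0.89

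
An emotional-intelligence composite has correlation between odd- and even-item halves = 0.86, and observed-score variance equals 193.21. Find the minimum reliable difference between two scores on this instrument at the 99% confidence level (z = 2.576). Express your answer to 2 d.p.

SD = √193.21 = 13.9000
Full-length reliability (Spearman-Brown) = 2(0.86)/(1+0.86) ≈ 0.9247
SEM = 13.9000 × √(1 − 0.9247) = 13.9000 × √0.0753 ≈ 13.9000 × 0.2744 ≈ 3.8135
Standard error of the difference = 3.8135·√2 ≈ 5.3931
Minimum reliable difference = 2.576 × SE_diff ≈ 2.576 × 5.3931 ≈ 13.8926

13.89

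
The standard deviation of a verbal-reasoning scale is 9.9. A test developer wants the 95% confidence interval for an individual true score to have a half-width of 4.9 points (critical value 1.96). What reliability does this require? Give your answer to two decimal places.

Required SEM = 4.9 / 1.96 ≃ 2.50000
Required reliability = 1 − (SEM/SD)² = 1 − 0.06377 ≃ 0.93623

0.94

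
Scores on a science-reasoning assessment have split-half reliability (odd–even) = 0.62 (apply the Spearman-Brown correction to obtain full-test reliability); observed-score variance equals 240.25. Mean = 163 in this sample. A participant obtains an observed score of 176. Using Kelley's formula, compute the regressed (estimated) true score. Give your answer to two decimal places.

172.95

r_full = 2·0.62 / (1 + 0.62) ≈ 0.76543
Estimated true score = 0.76543×176 + (1 − 0.76543)×163 ≈ 172.95062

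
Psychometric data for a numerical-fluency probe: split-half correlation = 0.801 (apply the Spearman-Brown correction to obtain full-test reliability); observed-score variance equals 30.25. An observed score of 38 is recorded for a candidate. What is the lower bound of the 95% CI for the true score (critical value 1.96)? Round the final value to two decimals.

34.42

SD = √30.25 = 5.500
r_full = 2·0.801 / (1 + 0.801) ≃ 0.890
The standard error of measurement is 5.500*√(1 − 0.890) ≃ 5.500*0.332 ≃ 1.828.
Half-width = 1.96*1.828 ≃ 3.583
Lower bound: 38 − 3.583 = 34.417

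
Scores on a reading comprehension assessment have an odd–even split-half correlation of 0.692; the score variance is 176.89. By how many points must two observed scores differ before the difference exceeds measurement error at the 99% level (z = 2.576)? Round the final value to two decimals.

σ = 176.89^(1/2) = 13.300
r_full = 2·0.692 / (1 + 0.692) ≈ 0.818
SEM = 13.300 × √(1 − 0.818) = 13.300 × √0.182 ≈ 13.300 × 0.427 ≈ 5.674
SE_diff = √2 × SEM ≈ 8.025
Minimum reliable difference = 2.576 × SE_diff ≈ 2.576 × 8.025 ≈ 20.672

20.67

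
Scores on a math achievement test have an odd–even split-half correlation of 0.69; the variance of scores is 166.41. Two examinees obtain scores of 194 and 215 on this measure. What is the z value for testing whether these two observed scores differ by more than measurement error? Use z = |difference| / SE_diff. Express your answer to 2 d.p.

σ = 166.41^(1/2) = 12.9000
Spearman-Brown: r = 2(0.69) / (1 + 0.69) = 1.3800 / 1.6900 ≃ 0.8166
The standard error of measurement is 12.9000*√(1 − 0.8166) ≃ 12.9000*0.4283 ≃ 5.5249.
SE_diff = √2 * SEM ≃ 7.8134
z = 21 / 7.8134 ≃ 2.6877

2.69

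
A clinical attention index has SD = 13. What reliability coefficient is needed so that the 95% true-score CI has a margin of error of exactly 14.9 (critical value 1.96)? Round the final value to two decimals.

0.66

Required SEM = 14.9 / 1.96 ≈ 7.60204
r = 1 − (SEM / SD)² = 1 − (7.60204 / 13)² ≈ 1 − 0.34196 ≈ 0.65804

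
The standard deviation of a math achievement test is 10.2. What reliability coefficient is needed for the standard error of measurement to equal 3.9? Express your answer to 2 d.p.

r = 1 − (SEM / SD)² = 1 − (3.90000 / 10.2)² ≈ 1 − 0.14619 ≈ 0.85381

0.85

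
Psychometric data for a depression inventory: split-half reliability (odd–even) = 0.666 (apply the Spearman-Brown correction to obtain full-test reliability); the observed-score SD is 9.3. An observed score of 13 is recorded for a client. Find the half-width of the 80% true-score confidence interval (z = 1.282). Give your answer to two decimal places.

Spearman-Brown: r = 2(0.666) / (1 + 0.666) = 1.332 / 1.666 ≈ 0.800
The standard error of measurement is 9.300*√(1 − 0.800) ≈ 9.300*0.448 ≈ 4.164.
1.282 * SEM ≈ 5.338

5.34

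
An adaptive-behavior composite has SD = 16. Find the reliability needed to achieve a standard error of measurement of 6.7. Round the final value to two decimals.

r = 1 − (SEM / SD)² = 1 − (6.7000 / 16)² ≃ 1 − 0.1754 ≃ 0.8246

0.82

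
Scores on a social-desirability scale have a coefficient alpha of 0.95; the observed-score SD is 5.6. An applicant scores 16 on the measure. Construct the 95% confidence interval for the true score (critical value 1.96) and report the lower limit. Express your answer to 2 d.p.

SEM = 5.600 * √(1 − 0.950) = 5.600 * √0.050 ≃ 5.600 * 0.224 ≃ 1.252
Margin = 1.96 * 1.252 ≃ 2.454
Lower bound: 16 − 2.454 = 13.546

13.55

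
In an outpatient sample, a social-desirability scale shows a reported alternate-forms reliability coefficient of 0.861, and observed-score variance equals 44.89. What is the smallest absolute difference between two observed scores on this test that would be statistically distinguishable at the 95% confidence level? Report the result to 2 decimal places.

SD = √44.89 = 6.70000
The standard error of measurement is 6.70000×√(1 − 0.86100) ≈ 6.70000×0.37283 ≈ 2.49794.
SE_diff = √2 × SEM ≈ 3.53262
Minimum reliable difference = 1.96 × SE_diff ≈ 1.96 × 3.53262 ≈ 6.92394

6.92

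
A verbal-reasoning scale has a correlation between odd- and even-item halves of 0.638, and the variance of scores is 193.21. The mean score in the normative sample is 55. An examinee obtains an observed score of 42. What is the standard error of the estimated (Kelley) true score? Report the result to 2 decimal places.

SD = √193.21 = 13.900
r_full = 2·0.638 / (1 + 0.638) ≈ 0.779
SE_est = SD × √(r(1 − r)) = 13.900 × √0.172 ≈ 13.900 × 0.415 ≈ 5.767

5.77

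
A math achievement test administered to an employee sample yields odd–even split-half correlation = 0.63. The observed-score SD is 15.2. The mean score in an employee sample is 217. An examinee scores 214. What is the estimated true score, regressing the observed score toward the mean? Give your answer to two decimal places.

214.68

Spearman-Brown: r = 2(0.63) / (1 + 0.63) = 1.2600 / 1.6300 ≈ 0.7730
Estimated true score = 0.7730·214 + (1 − 0.7730)·217 ≈ 214.6810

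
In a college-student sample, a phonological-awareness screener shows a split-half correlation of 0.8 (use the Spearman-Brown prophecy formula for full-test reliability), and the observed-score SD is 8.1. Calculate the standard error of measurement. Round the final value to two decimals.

r_full = 2·0.8 / (1 + 0.8) ≈ 0.88889
SEM = 8.10000 × √(1 − 0.88889) = 8.10000 × √0.11111 ≈ 8.10000 × 0.33333 ≈ 2.70000

2.70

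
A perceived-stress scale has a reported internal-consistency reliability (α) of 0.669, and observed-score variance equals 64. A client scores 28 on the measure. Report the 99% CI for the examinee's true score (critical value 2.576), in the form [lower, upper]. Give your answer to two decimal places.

[16.14, 39.86]

σ = 64^(1/2) = 8.000
SEM = 8.000 × √(1 − 0.669) = 8.000 × √0.331 ≈ 8.000 × 0.575 ≈ 4.603
Half-width = 2.576×4.603 ≈ 11.856
CI = 28 ± 11.856 → [16.144, 39.856]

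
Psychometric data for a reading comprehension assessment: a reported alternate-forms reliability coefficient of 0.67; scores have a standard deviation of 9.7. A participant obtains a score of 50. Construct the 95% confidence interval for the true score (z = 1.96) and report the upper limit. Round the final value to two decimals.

The standard error of measurement is 9.700*√(1 − 0.670) ≈ 9.700*0.574 ≈ 5.572.
Half-width = 1.96*5.572 ≈ 10.922
Upper limit = 50 + 10.922 ≈ 60.922

60.92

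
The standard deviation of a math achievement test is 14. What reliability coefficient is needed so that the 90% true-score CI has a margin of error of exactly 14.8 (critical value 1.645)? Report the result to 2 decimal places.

0.59

Required SEM = 14.8 / 1.645 ≈ 8.997
Required reliability = 1 − (SEM/SD)² = 1 − 0.413 ≈ 0.587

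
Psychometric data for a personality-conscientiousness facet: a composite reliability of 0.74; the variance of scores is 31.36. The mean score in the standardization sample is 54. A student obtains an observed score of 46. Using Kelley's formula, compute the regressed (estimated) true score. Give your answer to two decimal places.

T̂ = r·X + (1 − r)·M = 0.740*46 + 0.260*54 = 34.040 + 14.040 ≃ 48.080

48.08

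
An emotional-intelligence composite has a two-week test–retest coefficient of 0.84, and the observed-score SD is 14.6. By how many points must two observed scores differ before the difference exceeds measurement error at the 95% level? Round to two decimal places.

The standard error of measurement is 14.6000×√(1 − 0.8400) ≃ 14.6000×0.4000 ≃ 5.8400.
SE_diff = √2 × SEM ≃ 8.2590
Minimum reliable difference = 1.96 × SE_diff ≃ 1.96 × 8.2590 ≃ 16.1877

16.19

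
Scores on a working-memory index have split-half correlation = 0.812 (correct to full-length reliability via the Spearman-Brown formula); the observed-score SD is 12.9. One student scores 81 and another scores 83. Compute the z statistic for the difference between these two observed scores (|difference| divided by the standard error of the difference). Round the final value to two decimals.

0.34

Full-length reliability (Spearman-Brown) = 2(0.812)/(1+0.812) ≃ 0.8962
The standard error of measurement is 12.9000×√(1 − 0.8962) ≃ 12.9000×0.3221 ≃ 4.1552.
SE_diff = √2 × SEM ≃ 5.8763
z = 2 / 5.8763 ≃ 0.3403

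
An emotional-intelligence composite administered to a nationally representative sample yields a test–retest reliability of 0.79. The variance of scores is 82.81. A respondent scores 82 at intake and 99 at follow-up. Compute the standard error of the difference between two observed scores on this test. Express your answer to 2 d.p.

SD = √82.81 = 9.10000
The standard error of measurement is 9.10000·√(1 − 0.79000) ≈ 9.10000·0.45826 ≈ 4.17014.
SE_diff = √2 · SEM ≈ 5.89747

5.90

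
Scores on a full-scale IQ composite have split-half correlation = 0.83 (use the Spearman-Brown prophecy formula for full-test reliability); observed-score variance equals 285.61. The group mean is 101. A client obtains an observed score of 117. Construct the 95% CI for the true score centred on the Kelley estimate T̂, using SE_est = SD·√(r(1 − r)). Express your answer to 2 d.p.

SD = √285.61 ≈ 16.900
Spearman-Brown: r = 2(0.83) / (1 + 0.83) = 1.660 / 1.830 ≈ 0.907
Estimated true score = 0.907·117 + (1 − 0.907)·101 ≈ 115.514
SE_est = SD · √(r(1 − r)) = 16.900 · √0.084 ≈ 16.900 · 0.290 ≈ 4.906
95% CI: 115.514 ± 9.615 ≈ (105.898, 125.129)

[105.90, 125.13]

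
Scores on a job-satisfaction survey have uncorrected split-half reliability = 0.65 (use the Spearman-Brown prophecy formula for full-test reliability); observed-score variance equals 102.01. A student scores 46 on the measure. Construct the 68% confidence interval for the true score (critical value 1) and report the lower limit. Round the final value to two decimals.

41.35

σ = 102.01^(1/2) = 10.10000
Spearman-Brown: r = 2(0.65) / (1 + 0.65) = 1.30000 / 1.65000 ≃ 0.78788
SEM = 10.10000 * √(1 − 0.78788) = 10.10000 * √0.21212 ≃ 10.10000 * 0.46057 ≃ 4.65172
Margin = 1 * 4.65172 ≃ 4.65172
Lower limit = 46 − 4.65172 ≃ 41.34828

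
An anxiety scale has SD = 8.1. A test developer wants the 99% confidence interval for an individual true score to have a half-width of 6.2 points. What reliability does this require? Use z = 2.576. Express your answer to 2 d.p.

SEM needed = half-width / z = 6.2/2.576 ≈ 2.4068
Required reliability = 1 − (SEM/SD)² = 1 − 0.0883 ≈ 0.9117

0.91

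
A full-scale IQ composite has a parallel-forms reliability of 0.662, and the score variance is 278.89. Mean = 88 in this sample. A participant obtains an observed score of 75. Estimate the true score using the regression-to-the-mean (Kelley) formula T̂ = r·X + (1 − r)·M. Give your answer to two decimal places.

79.39

T̂ = r·X + (1 − r)·M = 0.6620×75 + 0.3380×88 = 49.6500 + 29.7440 ≈ 79.3940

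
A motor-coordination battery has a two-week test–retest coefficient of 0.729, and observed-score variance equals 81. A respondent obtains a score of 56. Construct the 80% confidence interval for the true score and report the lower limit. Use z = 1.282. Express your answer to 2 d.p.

σ = 81^(1/2) = 9.0000
The standard error of measurement is 9.0000*√(1 − 0.7290) ≈ 9.0000*0.5206 ≈ 4.6852.
Half-width = 1.282*4.6852 ≈ 6.0064
Lower limit = 56 − 6.0064 ≈ 49.9936

49.99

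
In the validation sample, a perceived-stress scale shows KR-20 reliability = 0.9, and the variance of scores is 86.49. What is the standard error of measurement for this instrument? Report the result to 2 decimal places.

SD = √86.49 = 9.3000
SEM = 9.3000 · √(1 − 0.9000) = 9.3000 · √0.1000 ≈ 9.3000 · 0.3162 ≈ 2.9409

2.94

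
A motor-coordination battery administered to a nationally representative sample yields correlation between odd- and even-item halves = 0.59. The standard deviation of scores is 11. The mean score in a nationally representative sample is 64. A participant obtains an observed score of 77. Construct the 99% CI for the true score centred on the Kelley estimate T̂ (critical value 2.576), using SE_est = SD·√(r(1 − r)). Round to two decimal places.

Spearman-Brown: r = 2(0.59) / (1 + 0.59) = 1.180 / 1.590 ≈ 0.742
Estimated true score = 0.742·77 + (1 − 0.742)·64 ≈ 73.648
SE_est = 11.000·√[r(1 − r)] ≈ 4.812
CI = 73.648 ± 2.576 · 4.812 → [61.252, 86.044]

[61.25, 86.04]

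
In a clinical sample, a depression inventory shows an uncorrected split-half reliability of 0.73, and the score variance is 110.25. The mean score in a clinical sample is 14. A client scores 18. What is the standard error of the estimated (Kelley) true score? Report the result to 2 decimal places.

SD = √110.25 = 10.5000
r_full = 2·0.73 / (1 + 0.73) ≈ 0.8439
SE_est = SD * √(r(1 − r)) = 10.5000 * √0.1317 ≈ 10.5000 * 0.3629 ≈ 3.8107

3.81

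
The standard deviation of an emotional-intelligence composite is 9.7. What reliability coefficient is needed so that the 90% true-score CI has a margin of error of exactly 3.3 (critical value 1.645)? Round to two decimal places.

SEM needed = half-width / z = 3.3/1.645 ≈ 2.0061
r = 1 − (2.0061/9.7)² ≈ 1 − 0.0428 ≈ 0.9572

0.96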